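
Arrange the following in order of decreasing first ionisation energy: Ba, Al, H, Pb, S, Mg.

H is in period 1, group 1; Mg is in period 3, group 2; Al is in period 3, group 13; S is in period 3, group 16; Ba is in period 6, group 2; Pb is in period 6, group 14.
Across a period the outer electron is held more tightly (higher IE₁); down a group it sits in a higher shell, more shielded, and comes off more easily.
These span different periods and groups, so the two trends combine.
Al > Ba: relative to Ba, both the across-period and down-group shifts push Al's first ionization energy up.
Pb > Al: the two effects oppose for this pair; the across-period effect wins (716 vs 578 kJ/mol).
Mg > Pb: period and group pull opposite ways; the down-group shift dominates (738 vs 716 kJ/mol).
S > Mg: S lies to the right of Mg in period 3, so the across-period effect alone puts S higher.
H > S: the two effects oppose for this pair; the down-group effect wins (1312 vs 1000 kJ/mol).
Note the exception: Mg has a higher first ionization energy than Al, contrary to the simple trend — Al's single 3p electron is easier to remove than one from Mg's filled 3s².
Tabulated first ionization energy (kJ/mol): H 1312, Mg 738, Al 578, S 1000, Ba 503, Pb 716.
So from highest to lowest: H > S > Mg > Pb > Al > Ba.

H > S > Mg > Pb > Al > Ba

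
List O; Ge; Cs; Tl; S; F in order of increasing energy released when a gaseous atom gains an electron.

Tl < Cs < Ge < O < S < F

O is in period 2, group 16; F is in period 2, group 17; S is in period 3, group 16; Ge is in period 4, group 14; Cs is in period 6, group 1; Tl is in period 6, group 13.
Electron affinity generally becomes more exothermic across a period toward the halogens and less exothermic down a group.
Here both period and group differ, so the two effects have to be weighed against each other.
Cs > Tl: this pair runs against the simple trend — see the exception note.
Ge > Cs: both effects reinforce here, so Ge is clearly the higher of the two.
O > Ge: relative to Ge, both the across-period and down-group shifts push O's electron affinity up.
S > O: this pair runs against the simple trend — see the exception note.
F > S: relative to S, both the across-period and down-group shifts push F's electron affinity up.
Note the exception: Cs has a higher electron affinity than Tl, contrary to the simple trend — Tl's ns²np¹ configuration gives only a small electron affinity — the sparsely filled np subshell binds an added electron weakly.
Note the exception: S has a higher electron affinity than O, contrary to the simple trend — the compact 2p subshell of O repels the added electron more than S's larger 3p does.
Tabulated electron affinity (kJ/mol): O 141, F 328, S 200, Ge 119, Cs 46, Tl 19.
So from lowest to highest: Tl < Cs < Ge < O < S < F.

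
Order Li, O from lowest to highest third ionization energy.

O < Li

The third ionization energy removes an electron from the +2 ion. For each element: Li²⁺ is already 1 electron into the core; O²⁺ still has 4 valence electrons.
Core electrons are held far more tightly than valence electrons, so Li tops the IE_3 order.
Approximate IE_3 values (kJ/mol): Li 11815, O 5300.
Hence IE_3: O < Li.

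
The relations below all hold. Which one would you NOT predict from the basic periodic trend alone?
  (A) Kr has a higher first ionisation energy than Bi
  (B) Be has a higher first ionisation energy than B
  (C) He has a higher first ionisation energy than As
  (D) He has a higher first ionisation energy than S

The general trend: first ionisation energy increases across a period and decreases down a group.
(A) Kr (period 4, group 18) vs Bi (period 6, group 15): the stated order agrees with the simple trend.
(B) Be (period 2, group 2) vs B (period 2, group 13): the stated order contradicts the simple trend.
(C) He (period 1, group 18) vs As (period 4, group 15): the stated order agrees with the simple trend.
(D) He (period 1, group 18) vs S (period 3, group 16): the stated order agrees with the simple trend.
The exception is (B): removing B's lone 2p electron is easier than breaking Be's filled 2s².

(B)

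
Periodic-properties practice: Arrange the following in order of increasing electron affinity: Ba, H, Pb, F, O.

Ba, Pb, H, O, F

Adding an electron releases more energy for atoms nearer the top right (short of the noble gases).
These span different periods and groups, so the two trends combine.
Pb > Ba: both are in period 6; the period trend gives Pb the larger value.
H > Pb: the two effects oppose for this pair; the down-group effect wins (73 vs 35 kJ/mol).
O > H: the two effects oppose for this pair; the across-period effect wins (141 vs 73 kJ/mol).
F > O: both are in period 2; the period trend gives F the larger value.
Approximate values (kJ/mol): H 73, O 141, F 328, Ba 14, Pb 35.
So from lowest to highest: Ba < Pb < H < O < F.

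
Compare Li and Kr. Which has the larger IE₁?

Kr

Li is in period 2, group 1; Kr is in period 4, group 18.
IE₁ increases left→right with effective nuclear charge and decreases top→bottom as the valence shell moves farther out.
Here both period and group differ, so the two effects have to be weighed against each other.
Kr > Li: the two effects oppose for this pair; the across-period effect wins (1351 vs 520 kJ/mol).
For reference (kJ/mol): Li 520, Kr 1351.
So Kr has the larger IE₁ (Kr > Li).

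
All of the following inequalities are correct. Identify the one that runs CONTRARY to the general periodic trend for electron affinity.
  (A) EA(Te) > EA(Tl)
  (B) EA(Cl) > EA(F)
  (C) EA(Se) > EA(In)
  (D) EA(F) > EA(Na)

The general trend: electron affinity increases across a period and decreases down a group.
(A) Te (period 5, group 16) vs Tl (period 6, group 13): the stated order agrees with the simple trend.
(B) Cl (period 3, group 17) vs F (period 2, group 17): the stated order contradicts the simple trend.
(C) Se (period 4, group 16) vs In (period 5, group 13): the stated order agrees with the simple trend.
(D) F (period 2, group 17) vs Na (period 3, group 1): the stated order agrees with the simple trend.
The exception is (B): F's small 2p subshell makes the incoming electron feel strong e⁻–e⁻ repulsion, so Cl actually releases more energy on gaining an electron.

(B)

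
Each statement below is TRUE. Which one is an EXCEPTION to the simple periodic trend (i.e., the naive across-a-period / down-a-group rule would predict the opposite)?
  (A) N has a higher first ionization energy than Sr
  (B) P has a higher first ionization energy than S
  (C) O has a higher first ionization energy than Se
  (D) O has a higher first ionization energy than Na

The general trend: first ionization energy increases across a period and decreases down a group.
(A) N (period 2, group 15) vs Sr (period 5, group 2): the stated order agrees with the simple trend.
(B) P (period 3, group 15) vs S (period 3, group 16): the stated order contradicts the simple trend.
(C) O (period 2, group 16) vs Se (period 4, group 16): the stated order agrees with the simple trend.
(D) O (period 2, group 16) vs Na (period 3, group 1): the stated order agrees with the simple trend.
The exception is (B): S (3p⁴) ionizes more easily than half-filled P (3p³) because the paired 3p electron in S is pushed out by e⁻–e⁻ repulsion.

(B)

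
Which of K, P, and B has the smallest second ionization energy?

After 1 electron has been removed, what remains? K⁺ is the bare [Ar] core; P⁺ still has 4 valence electrons; B⁺ still has 2 valence electrons.
Pulling an electron out of a noble-gas core costs far more than removing a remaining valence electron, so K sits at the high end of IE_2.
Valence configurations: P⁺ [Ne]3s²3p², B⁺ [He]2s².
Approximate IE_2 values (kJ/mol): K 3052, P 1907, B 2427.
Overall IE_2 order: P < B < K.

P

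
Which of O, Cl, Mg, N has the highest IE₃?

After 2 electrons have been removed, what remains? O²⁺ still has 4 valence electrons; Cl²⁺ still has 5 valence electrons; Mg²⁺ is the bare [Ne] core; N²⁺ still has 3 valence electrons.
Core electrons are held far more tightly than valence electrons, so Mg tops the IE_3 order.
Valence configurations: O²⁺ [He]2s²2p², Cl²⁺ [Ne]3s²3p³, N²⁺ [He]2s²2p¹.
Tabulated IE_3 (kJ/mol): O 5300, Cl 3822, Mg 7733, N 4578.
Hence IE_3: Cl < N < O < Mg.

Mg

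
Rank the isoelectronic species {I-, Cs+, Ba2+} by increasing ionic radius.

All of these have 54 electrons, so size is governed by nuclear charge alone: the more protons, the stronger the pull on the same electron cloud, and the smaller the ion.
Nuclear charges: Ba2+ (Z=56), Cs+ (Z=55), I- (Z=53).
Smallest to largest: Ba2+ < Cs+ < I-.

Ba2+, Cs+, I-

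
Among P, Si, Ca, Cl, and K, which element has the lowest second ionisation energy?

Ca

Consider each +1 ion: P⁺ still has 4 valence electrons; Si⁺ still has 3 valence electrons; Ca⁺ still has 1 valence electron; Cl⁺ still has 6 valence electrons; K⁺ is the bare [Ar] core.
Breaking into a closed-shell core is much more expensive than removing a leftover valence electron — K has the largest IE_2 here.
Valence configurations: P⁺ [Ne]3s²3p², Si⁺ [Ne]3s²3p¹, Ca⁺ [Ar]4s¹, Cl⁺ [Ne]3s²3p⁴.
The numbers (kJ/mol): P 1907, Si 1577, Ca 1145, Cl 2298, K 3052.
Hence IE_2: Ca < Si < P < Cl < K.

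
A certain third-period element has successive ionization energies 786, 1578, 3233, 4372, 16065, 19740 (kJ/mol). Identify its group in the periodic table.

Group 14

Look for the largest jump between consecutive ionization energies: IE5/IE4 ≈ 3.7, far larger than any earlier ratio.
That jump marks the point where a core electron is being removed. So the atom has 4 valence electrons.
A main-group element with 4 valence electrons is in group 14.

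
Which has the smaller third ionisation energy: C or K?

K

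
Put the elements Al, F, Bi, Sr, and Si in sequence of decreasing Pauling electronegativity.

F, Bi, Si, Al, Sr

Electronegativity increases across a period and decreases down a group, tracking effective nuclear charge and atomic size.
Here both period and group differ, so the two effects have to be weighed against each other.
Al > Sr: relative to Sr, both the across-period and down-group shifts push Al's electronegativity up.
Si > Al: both are in period 3; the period trend gives Si the larger value.
Bi > Si: period and group pull opposite ways; the across-period shift dominates (2.02 vs 1.90).
F > Bi: both effects reinforce here, so F is clearly the higher of the two.
Tabulated electronegativity (Pauling): F 3.98, Al 1.61, Si 1.90, Sr 0.95, Bi 2.02.
So from highest to lowest: F > Bi > Si > Al > Sr.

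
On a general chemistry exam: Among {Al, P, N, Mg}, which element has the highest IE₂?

N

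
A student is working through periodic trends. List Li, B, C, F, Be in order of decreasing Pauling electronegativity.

F > C > B > Be > Li

Li is in period 2, group 1; Be is in period 2, group 2; B is in period 2, group 13; C is in period 2, group 14; F is in period 2, group 17.
Electronegativity increases across a period and decreases down a group, tracking effective nuclear charge and atomic size.
All lie in period 2, so electronegativity increases left to right.
So from highest to lowest: F > C > B > Be > Li.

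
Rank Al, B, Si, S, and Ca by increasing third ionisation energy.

Consider each +2 ion: Al²⁺ still has 1 valence electron; B²⁺ still has 1 valence electron; Si²⁺ still has 2 valence electrons; S²⁺ still has 4 valence electrons; Ca²⁺ is the bare [Ar] core.
Breaking into a closed-shell core is much more expensive than removing a leftover valence electron — Ca has the largest IE_3 here.
Valence configurations: Al²⁺ [Ne]3s¹, B²⁺ [He]2s¹, Si²⁺ [Ne]3s², S²⁺ [Ne]3s²3p².
Tabulated IE_3 (kJ/mol): Al 2745, B 3660, Si 3232, S 3357, Ca 4912.
Putting it together, IE_3: Al < Si < S < B < Ca.

Al < Si < S < B < Ca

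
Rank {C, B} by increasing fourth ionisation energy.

C, B

Consider each +3 ion: C³⁺ still has 1 valence electron; B³⁺ is the bare [He] core.
Breaking into a closed-shell core is much more expensive than removing a leftover valence electron — B has the largest IE_4 here.
Approximate IE_4 values (kJ/mol): C 6223, B 25026.
Overall IE_4 order: C < B.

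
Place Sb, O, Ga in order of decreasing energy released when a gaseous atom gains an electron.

O > Sb > Ga

O is in period 2, group 16; Ga is in period 4, group 13; Sb is in period 5, group 15.
Adding an electron releases more energy for atoms nearer the top right (short of the noble gases).
Here both period and group differ, so the two effects have to be weighed against each other.
Sb > Ga: period and group pull opposite ways; the across-period shift dominates (103 vs 29 kJ/mol).
O > Sb: both effects reinforce here, so O is clearly the higher of the two.
Approximate values (kJ/mol): O 141, Ga 29, Sb 103.
So from highest to lowest: O > Sb > Ga.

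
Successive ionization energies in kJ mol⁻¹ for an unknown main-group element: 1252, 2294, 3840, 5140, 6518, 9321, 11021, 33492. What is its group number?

Group 17

Look for the largest jump between consecutive ionization energies: IE8/IE7 ≈ 3.0, far larger than any earlier ratio.
That jump marks the point where a core electron is being removed. So the atom has 7 valence electrons.
A main-group element with 7 valence electrons is in group 17.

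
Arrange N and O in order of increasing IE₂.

IE_2 is the cost of taking one more electron from the +1 cation: N⁺ still has 4 valence electrons; O⁺ still has 5 valence electrons.
All are still removing valence electrons, so compare the +1 ions as you would atoms: IE_2 generally rises across a period (higher Z_eff) and falls down a group (larger shell), subject to the usual subshell exceptions.
Valence configurations: N⁺ [He]2s²2p², O⁺ [He]2s²2p³.
Tabulated IE_2 (kJ/mol): N 2856, O 3388.
Putting it together, IE_2: N < O.

N < O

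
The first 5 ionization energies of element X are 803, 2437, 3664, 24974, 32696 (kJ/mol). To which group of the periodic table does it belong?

Group 13

Look for the largest jump between consecutive ionization energies: IE4/IE3 ≈ 6.8, far larger than any earlier ratio.
That jump marks the point where a core electron is being removed. So the atom has 3 valence electrons.
A main-group element with 3 valence electrons is in group 13.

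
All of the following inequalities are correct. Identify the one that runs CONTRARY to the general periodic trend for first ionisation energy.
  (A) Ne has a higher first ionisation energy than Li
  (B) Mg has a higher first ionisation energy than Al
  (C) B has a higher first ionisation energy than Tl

(B)

The general trend: first ionisation energy increases across a period and decreases down a group.
(A) Ne (period 2, group 18) vs Li (period 2, group 1): the stated order agrees with the simple trend.
(B) Mg (period 3, group 2) vs Al (period 3, group 13): the stated order contradicts the simple trend.
(C) B (period 2, group 13) vs Tl (period 6, group 13): the stated order agrees with the simple trend.
The exception is (B): Al's single 3p electron is easier to remove than one from Mg's filled 3s².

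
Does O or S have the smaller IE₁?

S

Across a period the outer electron is held more tightly (higher IE₁); down a group it sits in a higher shell, more shielded, and comes off more easily.
All are in group 16, so first ionization energy increases up the group.
So S has the smaller IE₁ (S < O).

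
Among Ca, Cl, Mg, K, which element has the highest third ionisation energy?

The third ionization energy removes an electron from the +2 ion. For each element: Ca²⁺ is the bare [Ar] core; Cl²⁺ still has 5 valence electrons; Mg²⁺ is the bare [Ne] core; K²⁺ is already 1 electron into the core.
Breaking into a closed-shell core is much more expensive than removing a leftover valence electron — K, Ca and Mg have the largest IE_3 here.
The numbers (kJ/mol): Ca 4912, Cl 3822, Mg 7733, K 4420.
Putting it together, IE_3: Cl < K < Ca < Mg.

Mg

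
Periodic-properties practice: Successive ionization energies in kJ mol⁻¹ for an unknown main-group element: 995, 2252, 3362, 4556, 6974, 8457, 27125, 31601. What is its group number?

Group 16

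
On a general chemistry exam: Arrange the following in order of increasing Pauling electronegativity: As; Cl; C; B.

B < As < C < Cl

B is in period 2, group 13; C is in period 2, group 14; Cl is in period 3, group 17; As is in period 4, group 15.
Electronegativity increases across a period and decreases down a group, tracking effective nuclear charge and atomic size.
Here both period and group differ, so the two effects have to be weighed against each other.
As > B: period and group pull opposite ways; the across-period shift dominates (2.18 vs 2.04).
C > As: the two effects oppose for this pair; the down-group effect wins (2.55 vs 2.18).
Cl > C: period and group pull opposite ways; the across-period shift dominates (3.16 vs 2.55).
Approximate values (Pauling): B 2.04, C 2.55, Cl 3.16, As 2.18.
So from lowest to highest: B < As < C < Cl.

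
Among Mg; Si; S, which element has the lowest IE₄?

The fourth ionization energy removes an electron from the +3 ion. For each element: Mg³⁺ is already 1 electron into the core; Si³⁺ still has 1 valence electron; S³⁺ still has 3 valence electrons.
Breaking into a closed-shell core is much more expensive than removing a leftover valence electron — Mg has the largest IE_4 here.
Valence configurations: Si³⁺ [Ne]3s¹, S³⁺ [Ne]3s²3p¹.
Tabulated IE_4 (kJ/mol): Mg 10543, Si 4356, S 4556.
Overall IE_4 order: Si < S < Mg.

Si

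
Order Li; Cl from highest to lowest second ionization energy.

IE_2 is the cost of taking one more electron from the +1 cation: Li⁺ is the bare [He] core; Cl⁺ still has 6 valence electrons.
Pulling an electron out of a noble-gas core costs far more than removing a remaining valence electron, so Li sits at the high end of IE_2.
Approximate IE_2 values (kJ/mol): Li 7298, Cl 2298.
Overall IE_2 order: Cl < Li.

Li, Cl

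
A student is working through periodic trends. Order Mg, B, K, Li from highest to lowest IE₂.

After 1 electron has been removed, what remains? Mg⁺ still has 1 valence electron; B⁺ still has 2 valence electrons; K⁺ is the bare [Ar] core; Li⁺ is the bare [He] core.
Pulling an electron out of a noble-gas core costs far more than removing a remaining valence electron, so K and Li sit at the high end of IE_2.
Valence configurations: Mg⁺ [Ne]3s¹, B⁺ [He]2s².
The numbers (kJ/mol): Mg 1451, B 2427, K 3052, Li 7298.
So the second ionization energies run Mg < B < K < Li.

Li, K, B, Mg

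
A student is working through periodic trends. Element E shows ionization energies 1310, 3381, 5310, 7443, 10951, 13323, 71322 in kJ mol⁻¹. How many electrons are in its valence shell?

6

Look for the largest jump between consecutive ionization energies: IE7/IE6 ≈ 5.4, far larger than any earlier ratio.
That jump marks the point where a core electron is being removed. So the atom has 6 valence electrons.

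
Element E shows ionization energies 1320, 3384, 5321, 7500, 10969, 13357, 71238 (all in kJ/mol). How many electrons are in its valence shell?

Look for the largest jump between consecutive ionization energies: IE7/IE6 ≈ 5.3, far larger than any earlier ratio.
That jump marks the point where a core electron is being removed. So the atom has 6 valence electrons.

6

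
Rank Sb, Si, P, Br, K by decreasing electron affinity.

Br > Si > Sb > P > K

Electron affinity generally becomes more exothermic across a period toward the halogens and less exothermic down a group.
Here both period and group differ, so the two effects have to be weighed against each other.
P > K: relative to K, both the across-period and down-group shifts push P's electron affinity up.
Sb > P: this pair runs against the simple trend — see the exception note.
Si > Sb: period and group pull opposite ways; the down-group shift dominates (134 vs 103 kJ/mol).
Br > Si: period and group pull opposite ways; the across-period shift dominates (325 vs 134 kJ/mol).
Note the exception: Sb has a higher electron affinity than P, contrary to the simple trend — both are half-filled np³, but the pairing/repulsion penalty for the added electron shrinks as the p orbitals become larger and more diffuse down the group, and for Sb that outweighs the weaker nuclear attraction.
Note the exception: Si has a higher electron affinity than P, contrary to the simple trend — adding an electron to P's half-filled 3p³ is unfavourable, so Si (3p²) has the more exothermic EA.
For reference (kJ/mol): Si 134, P 72, K 48, Br 325, Sb 103.
So from highest to lowest: Br > Si > Sb > P > K.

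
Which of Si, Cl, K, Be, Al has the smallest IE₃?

Al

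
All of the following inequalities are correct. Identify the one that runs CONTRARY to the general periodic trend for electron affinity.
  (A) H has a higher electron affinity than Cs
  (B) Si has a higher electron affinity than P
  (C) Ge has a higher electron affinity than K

The general trend: electron affinity increases across a period and decreases down a group.
(A) H (period 1, group 1) vs Cs (period 6, group 1): the stated order agrees with the simple trend.
(B) Si (period 3, group 14) vs P (period 3, group 15): the stated order contradicts the simple trend.
(C) Ge (period 4, group 14) vs K (period 4, group 1): the stated order agrees with the simple trend.
The exception is (B): adding an electron to P's half-filled 3p³ is unfavourable, so Si (3p²) has the more exothermic EA.

(B)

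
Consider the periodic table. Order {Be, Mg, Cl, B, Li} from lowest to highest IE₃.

Consider each +2 ion: Be²⁺ is the bare [He] core; Mg²⁺ is the bare [Ne] core; Cl²⁺ still has 5 valence electrons; B²⁺ still has 1 valence electron; Li²⁺ is already 1 electron into the core.
Pulling an electron out of a noble-gas core costs far more than removing a remaining valence electron, so Mg, Li and Be sit at the high end of IE_3.
Valence configurations: Cl²⁺ [Ne]3s²3p³, B²⁺ [He]2s¹.
Tabulated IE_3 (kJ/mol): Be 14849, Mg 7733, Cl 3822, B 3660, Li 11815.
So the third ionization energies run B < Cl < Mg < Li < Be.

B, Cl, Mg, Li, Be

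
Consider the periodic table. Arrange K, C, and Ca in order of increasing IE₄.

K < C < Ca

IE_4 is the cost of taking one more electron from the +3 cation: K³⁺ is already 2 electrons into the core; C³⁺ still has 1 valence electron; Ca³⁺ is already 1 electron into the core.
Usually core removal costs more than valence removal, but here the competition is close: a tightly held n=2 valence electron can cost more to remove than an n=3 core electron, so the actual values have to decide it.
The numbers (kJ/mol): K 5877, C 6223, Ca 6491.
Overall IE_4 order: K < C < Ca.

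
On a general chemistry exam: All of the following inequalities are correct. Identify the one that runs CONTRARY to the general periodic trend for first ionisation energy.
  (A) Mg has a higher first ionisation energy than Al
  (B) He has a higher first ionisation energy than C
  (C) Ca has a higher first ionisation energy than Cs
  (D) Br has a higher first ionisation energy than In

(A)

The general trend: first ionisation energy increases across a period and decreases down a group.
(A) Mg (period 3, group 2) vs Al (period 3, group 13): the stated order contradicts the simple trend.
(B) He (period 1, group 18) vs C (period 2, group 14): the stated order agrees with the simple trend.
(C) Ca (period 4, group 2) vs Cs (period 6, group 1): the stated order agrees with the simple trend.
(D) Br (period 4, group 17) vs In (period 5, group 13): the stated order agrees with the simple trend.
The exception is (A): Al's single 3p electron is easier to remove than one from Mg's filled 3s².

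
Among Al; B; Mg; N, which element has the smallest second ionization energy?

After 1 electron has been removed, what remains? Al⁺ still has 2 valence electrons; B⁺ still has 2 valence electrons; Mg⁺ still has 1 valence electron; N⁺ still has 4 valence electrons.
All are still removing valence electrons, so compare the +1 ions as you would atoms: IE_2 generally rises across a period (higher Z_eff) and falls down a group (larger shell), subject to the usual subshell exceptions.
Valence configurations: Al⁺ [Ne]3s², B⁺ [He]2s², Mg⁺ [Ne]3s¹, N⁺ [He]2s²2p².
Approximate IE_2 values (kJ/mol): Al 1817, B 2427, Mg 1451, N 2856.
Hence IE_2: Mg < Al < B < N.

Mg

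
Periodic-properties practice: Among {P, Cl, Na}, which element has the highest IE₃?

Na

Consider each +2 ion: P²⁺ still has 3 valence electrons; Cl²⁺ still has 5 valence electrons; Na²⁺ is already 1 electron into the core.
Pulling an electron out of a noble-gas core costs far more than removing a remaining valence electron, so Na sits at the high end of IE_3.
Valence configurations: P²⁺ [Ne]3s²3p¹, Cl²⁺ [Ne]3s²3p³.
Approximate IE_3 values (kJ/mol): P 2914, Cl 3822, Na 6910.
So the third ionization energies run P < Cl < Na.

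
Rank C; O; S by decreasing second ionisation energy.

O > C > S

IE_2 is the cost of taking one more electron from the +1 cation: C⁺ still has 3 valence electrons; O⁺ still has 5 valence electrons; S⁺ still has 5 valence electrons.
All are still removing valence electrons, so compare the +1 ions as you would atoms: IE_2 generally rises across a period (higher Z_eff) and falls down a group (larger shell), subject to the usual subshell exceptions.
Valence configurations: C⁺ [He]2s²2p¹, O⁺ [He]2s²2p³, S⁺ [Ne]3s²3p³.
Approximate IE_2 values (kJ/mol): C 2353, O 3388, S 2252.
Putting it together, IE_2: S < C < O.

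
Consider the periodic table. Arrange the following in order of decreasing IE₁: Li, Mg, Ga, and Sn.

IE₁ increases left→right with effective nuclear charge and decreases top→bottom as the valence shell moves farther out.
A diagonal step moves right (one effect) and down (the opposite effect) at once.
Ga > Li: the two effects oppose for this pair; the across-period effect wins (579 vs 520 kJ/mol).
Sn > Ga: the two effects oppose for this pair; the across-period effect wins (709 vs 579 kJ/mol).
Mg > Sn: period and group pull opposite ways; the down-group shift dominates (738 vs 709 kJ/mol).
Approximate values (kJ/mol): Li 520, Mg 738, Ga 579, Sn 709.
So from highest to lowest: Mg > Sn > Ga > Li.

Mg > Sn > Ga > Li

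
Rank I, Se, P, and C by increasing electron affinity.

Adding an electron releases more energy for atoms nearer the top right (short of the noble gases).
These sit on a diagonal, where the across-period and down-group effects partly cancel.
C > P: period and group pull opposite ways; the down-group shift dominates (122 vs 72 kJ/mol).
Se > C: period and group pull opposite ways; the across-period shift dominates (195 vs 122 kJ/mol).
I > Se: period and group pull opposite ways; the across-period shift dominates (295 vs 195 kJ/mol).
For reference (kJ/mol): C 122, P 72, Se 195, I 295.
So from lowest to highest: P < C < Se < I.

P < C < Se < I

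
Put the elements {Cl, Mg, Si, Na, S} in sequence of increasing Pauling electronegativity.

Na < Mg < Si < S < Cl

Smaller atoms with higher effective nuclear charge are more electronegative.
All lie in period 3, so electronegativity increases left to right.
So from lowest to highest: Na < Mg < Si < S < Cl.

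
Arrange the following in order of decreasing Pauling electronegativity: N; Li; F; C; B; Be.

F > N > C > B > Be > Li

Li is in period 2, group 1; Be is in period 2, group 2; B is in period 2, group 13; C is in period 2, group 14; N is in period 2, group 15; F is in period 2, group 17.
Atoms toward the upper right of the periodic table pull bonding electrons most strongly.
All lie in period 2, so electronegativity increases left to right.
So from highest to lowest: F > N > C > B > Be > Li.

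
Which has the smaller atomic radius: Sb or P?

P is in period 3, group 15; Sb is in period 5, group 15.
Moving right in a period, electrons are added to the same shell under a stronger nuclear pull, so atoms get smaller; moving down, a new shell is opened and atoms get larger.
All are in group 15, so atomic radius increases down the group.
So P has the smaller atomic radius (P < Sb).

P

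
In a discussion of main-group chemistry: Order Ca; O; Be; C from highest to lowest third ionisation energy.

Be, O, Ca, C

The third ionization energy removes an electron from the +2 ion. For each element: Ca²⁺ is the bare [Ar] core; O²⁺ still has 4 valence electrons; Be²⁺ is the bare [He] core; C²⁺ still has 2 valence electrons.
Usually core removal costs more than valence removal, but here the competition is close: a tightly held n=2 valence electron can cost more to remove than an n=3 core electron, so the actual values have to decide it.
Valence configurations: O²⁺ [He]2s²2p², C²⁺ [He]2s².
Tabulated IE_3 (kJ/mol): Ca 4912, O 5300, Be 14849, C 4620.
Putting it together, IE_3: C < Ca < O < Be.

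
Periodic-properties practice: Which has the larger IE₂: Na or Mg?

Na

Consider each +1 ion: Na⁺ is the bare [Ne] core; Mg⁺ still has 1 valence electron.
Breaking into a closed-shell core is much more expensive than removing a leftover valence electron — Na has the largest IE_2 here.
The numbers (kJ/mol): Na 4562, Mg 1451.
Overall IE_2 order: Mg < Na.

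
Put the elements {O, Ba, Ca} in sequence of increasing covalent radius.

O < Ca < Ba

O is in period 2, group 16; Ca is in period 4, group 2; Ba is in period 6, group 2.
Moving right in a period, electrons are added to the same shell under a stronger nuclear pull, so atoms get smaller; moving down, a new shell is opened and atoms get larger.
Neither a single period nor a single group — weigh both effects.
Ca > O: relative to O, both the across-period and down-group shifts push Ca's atomic radius up.
Ba > Ca: they share group 2; the group trend gives Ba the larger value.
Tabulated atomic radius (pm): O 63, Ca 171, Ba 196.
So from smallest to largest: O < Ca < Ba.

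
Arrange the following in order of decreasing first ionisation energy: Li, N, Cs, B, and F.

F > N > B > Li > Cs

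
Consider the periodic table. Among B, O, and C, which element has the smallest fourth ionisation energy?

After 3 electrons have been removed, what remains? B³⁺ is the bare [He] core; O³⁺ still has 3 valence electrons; C³⁺ still has 1 valence electron.
Breaking into a closed-shell core is much more expensive than removing a leftover valence electron — B has the largest IE_4 here.
Valence configurations: O³⁺ [He]2s²2p¹, C³⁺ [He]2s¹.
The numbers (kJ/mol): B 25026, O 7469, C 6223.
Overall IE_4 order: C < O < B.

C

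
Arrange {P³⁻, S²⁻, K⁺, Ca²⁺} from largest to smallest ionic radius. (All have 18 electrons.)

All of these have 18 electrons, so size is governed by nuclear charge alone: the more protons, the stronger the pull on the same electron cloud, and the smaller the ion.
Nuclear charges: Ca²⁺ (Z=20), K⁺ (Z=19), S²⁻ (Z=16), P³⁻ (Z=15).
Largest to smallest: P³⁻ > S²⁻ > K⁺ > Ca²⁺.

P³⁻ > S²⁻ > K⁺ > Ca²⁺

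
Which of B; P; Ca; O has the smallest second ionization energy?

Ca

After 1 electron has been removed, what remains? B⁺ still has 2 valence electrons; P⁺ still has 4 valence electrons; Ca⁺ still has 1 valence electron; O⁺ still has 5 valence electrons.
All are still removing valence electrons, so compare the +1 ions as you would atoms: IE_2 generally rises across a period (higher Z_eff) and falls down a group (larger shell), subject to the usual subshell exceptions.
Valence configurations: B⁺ [He]2s², P⁺ [Ne]3s²3p², Ca⁺ [Ar]4s¹, O⁺ [He]2s²2p³.
Approximate IE_2 values (kJ/mol): B 2427, P 1907, Ca 1145, O 3388.
Putting it together, IE_2: Ca < P < B < O.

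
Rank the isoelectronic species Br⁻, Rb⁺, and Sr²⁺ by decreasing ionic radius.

All of these have 36 electrons, so size is governed by nuclear charge alone: the more protons, the stronger the pull on the same electron cloud, and the smaller the ion.
Nuclear charges: Sr²⁺ (Z=38), Rb⁺ (Z=37), Br⁻ (Z=35).
Largest to smallest: Br⁻ > Rb⁺ > Sr²⁺.

Br⁻ > Rb⁺ > Sr²⁺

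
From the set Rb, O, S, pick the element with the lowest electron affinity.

O is in period 2, group 16; S is in period 3, group 16; Rb is in period 5, group 1.
Electron affinity generally becomes more exothermic across a period toward the halogens and less exothermic down a group.
Neither a single period nor a single group — weigh both effects.
O > Rb: relative to Rb, both the across-period and down-group shifts push O's electron affinity up.
S > O: this pair runs against the simple trend — see the exception note.
Note the exception: S has a higher electron affinity than O, contrary to the simple trend — the compact 2p subshell of O repels the added electron more than S's larger 3p does.
Approximate values (kJ/mol): O 141, S 200, Rb 47.
The lowest electron affinity among these belongs to Rb.

Rb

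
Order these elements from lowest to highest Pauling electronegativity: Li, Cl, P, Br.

Li, P, Br, Cl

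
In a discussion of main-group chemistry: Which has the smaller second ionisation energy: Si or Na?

Consider each +1 ion: Si⁺ still has 3 valence electrons; Na⁺ is the bare [Ne] core.
Breaking into a closed-shell core is much more expensive than removing a leftover valence electron — Na has the largest IE_2 here.
The numbers (kJ/mol): Si 1577, Na 4562.
So the second ionization energies run Si < Na.

Si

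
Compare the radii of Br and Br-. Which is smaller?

Forming Br- adds 1 electron to Br. More electron–electron repulsion in the same shell, with unchanged nuclear charge, lets the cloud expand.
An anion is larger than its parent atom: Br- > Br.

Br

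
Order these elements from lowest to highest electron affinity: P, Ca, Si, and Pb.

Ca < Pb < P < Si

Si is in period 3, group 14; P is in period 3, group 15; Ca is in period 4, group 2; Pb is in period 6, group 14.
Electron affinity generally becomes more exothermic across a period toward the halogens and less exothermic down a group.
Neither a single period nor a single group — weigh both effects.
Pb > Ca: the two effects oppose for this pair; the across-period effect wins (35 vs 2 kJ/mol).
P > Pb: relative to Pb, both the across-period and down-group shifts push P's electron affinity up.
Si > P: this pair runs against the simple trend — see the exception note.
Note the exception: Si has a higher electron affinity than P, contrary to the simple trend — adding an electron to P's half-filled 3p³ is unfavourable, so Si (3p²) has the more exothermic EA.
Tabulated electron affinity (kJ/mol): Si 134, P 72, Ca 2, Pb 35.
So from lowest to highest: Ca < Pb < P < Si.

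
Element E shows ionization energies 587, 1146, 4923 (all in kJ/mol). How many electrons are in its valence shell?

Look for the largest jump between consecutive ionization energies: IE3/IE2 ≈ 4.3, far larger than any earlier ratio.
That jump marks the point where a core electron is being removed. So the atom has 2 valence electrons.

2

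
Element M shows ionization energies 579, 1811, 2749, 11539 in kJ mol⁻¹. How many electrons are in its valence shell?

3

Look for the largest jump between consecutive ionization energies: IE4/IE3 ≈ 4.2, far larger than any earlier ratio.
That jump marks the point where a core electron is being removed. So the atom has 3 valence electrons.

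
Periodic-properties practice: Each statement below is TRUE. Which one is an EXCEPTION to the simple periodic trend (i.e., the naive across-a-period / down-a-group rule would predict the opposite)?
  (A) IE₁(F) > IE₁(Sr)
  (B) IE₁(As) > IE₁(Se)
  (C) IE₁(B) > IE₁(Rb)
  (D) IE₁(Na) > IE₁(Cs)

The general trend: first ionization energy increases across a period and decreases down a group.
(A) F (period 2, group 17) vs Sr (period 5, group 2): the stated order agrees with the simple trend.
(B) As (period 4, group 15) vs Se (period 4, group 16): the stated order contradicts the simple trend.
(C) B (period 2, group 13) vs Rb (period 5, group 1): the stated order agrees with the simple trend.
(D) Na (period 3, group 1) vs Cs (period 6, group 1): the stated order agrees with the simple trend.
The exception is (B): Se (4p⁴) ionizes more easily than half-filled As (4p³).

(B)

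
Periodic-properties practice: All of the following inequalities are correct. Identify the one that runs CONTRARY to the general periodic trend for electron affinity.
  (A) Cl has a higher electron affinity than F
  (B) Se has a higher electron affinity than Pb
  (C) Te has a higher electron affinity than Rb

The general trend: electron affinity increases across a period and decreases down a group.
(A) Cl (period 3, group 17) vs F (period 2, group 17): the stated order contradicts the simple trend.
(B) Se (period 4, group 16) vs Pb (period 6, group 14): the stated order agrees with the simple trend.
(C) Te (period 5, group 16) vs Rb (period 5, group 1): the stated order agrees with the simple trend.
The exception is (A): F's small 2p subshell makes the incoming electron feel strong e⁻–e⁻ repulsion, so Cl actually releases more energy on gaining an electron.

(A)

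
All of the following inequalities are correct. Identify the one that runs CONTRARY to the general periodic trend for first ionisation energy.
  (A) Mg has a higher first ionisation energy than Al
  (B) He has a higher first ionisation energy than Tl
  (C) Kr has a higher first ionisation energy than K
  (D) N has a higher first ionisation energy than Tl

The general trend: first ionisation energy increases across a period and decreases down a group.
(A) Mg (period 3, group 2) vs Al (period 3, group 13): the stated order contradicts the simple trend.
(B) He (period 1, group 18) vs Tl (period 6, group 13): the stated order agrees with the simple trend.
(C) Kr (period 4, group 18) vs K (period 4, group 1): the stated order agrees with the simple trend.
(D) N (period 2, group 15) vs Tl (period 6, group 13): the stated order agrees with the simple trend.
The exception is (A): Al's single 3p electron is easier to remove than one from Mg's filled 3s².

(A)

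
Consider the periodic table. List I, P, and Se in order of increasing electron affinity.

P, Se, I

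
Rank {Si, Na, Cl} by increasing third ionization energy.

After 2 electrons have been removed, what remains? Si²⁺ still has 2 valence electrons; Na²⁺ is already 1 electron into the core; Cl²⁺ still has 5 valence electrons.
Breaking into a closed-shell core is much more expensive than removing a leftover valence electron — Na has the largest IE_3 here.
Valence configurations: Si²⁺ [Ne]3s², Cl²⁺ [Ne]3s²3p³.
Approximate IE_3 values (kJ/mol): Si 3232, Na 6910, Cl 3822.
Overall IE_3 order: Si < Cl < Na.

Si < Cl < Na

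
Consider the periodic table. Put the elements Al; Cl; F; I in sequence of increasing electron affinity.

Al < I < F < Cl

F is in period 2, group 17; Al is in period 3, group 13; Cl is in period 3, group 17; I is in period 5, group 17.
Electron affinity generally becomes more exothermic across a period toward the halogens and less exothermic down a group.
Here both period and group differ, so the two effects have to be weighed against each other.
I > Al: period and group pull opposite ways; the across-period shift dominates (295 vs 42 kJ/mol).
F > I: they share group 17; the group trend gives F the larger value.
Cl > F: this pair runs against the simple trend — see the exception note.
Note the exception: Cl has a higher electron affinity than F, contrary to the simple trend — F's small 2p subshell makes the incoming electron feel strong e⁻–e⁻ repulsion, so Cl actually releases more energy on gaining an electron.
Tabulated electron affinity (kJ/mol): F 328, Al 42, Cl 349, I 295.
So from lowest to highest: Al < I < F < Cl.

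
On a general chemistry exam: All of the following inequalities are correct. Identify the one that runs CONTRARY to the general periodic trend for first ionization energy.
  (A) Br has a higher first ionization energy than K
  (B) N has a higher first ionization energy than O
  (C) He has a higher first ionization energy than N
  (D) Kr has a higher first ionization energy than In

(B)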